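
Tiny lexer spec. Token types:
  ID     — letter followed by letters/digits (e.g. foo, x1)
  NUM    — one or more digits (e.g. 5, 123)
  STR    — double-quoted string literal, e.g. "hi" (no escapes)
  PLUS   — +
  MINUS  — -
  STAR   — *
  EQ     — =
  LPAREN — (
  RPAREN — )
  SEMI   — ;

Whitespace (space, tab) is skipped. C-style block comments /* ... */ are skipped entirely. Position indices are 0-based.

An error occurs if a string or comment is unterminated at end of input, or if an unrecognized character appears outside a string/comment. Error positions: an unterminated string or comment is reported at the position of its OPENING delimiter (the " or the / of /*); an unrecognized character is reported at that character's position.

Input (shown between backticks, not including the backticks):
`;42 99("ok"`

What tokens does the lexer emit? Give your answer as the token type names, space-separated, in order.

Answer: SEMI NUM NUM LPAREN STR

Derivation:
pos=0: emit SEMI ';'
pos=1: emit NUM '42' (now at pos=3)
pos=4: emit NUM '99' (now at pos=6)
pos=6: emit LPAREN '('
pos=7: enter STRING mode
pos=7: emit STR "ok" (now at pos=11)
DONE. 5 tokens: [SEMI, NUM, NUM, LPAREN, STR]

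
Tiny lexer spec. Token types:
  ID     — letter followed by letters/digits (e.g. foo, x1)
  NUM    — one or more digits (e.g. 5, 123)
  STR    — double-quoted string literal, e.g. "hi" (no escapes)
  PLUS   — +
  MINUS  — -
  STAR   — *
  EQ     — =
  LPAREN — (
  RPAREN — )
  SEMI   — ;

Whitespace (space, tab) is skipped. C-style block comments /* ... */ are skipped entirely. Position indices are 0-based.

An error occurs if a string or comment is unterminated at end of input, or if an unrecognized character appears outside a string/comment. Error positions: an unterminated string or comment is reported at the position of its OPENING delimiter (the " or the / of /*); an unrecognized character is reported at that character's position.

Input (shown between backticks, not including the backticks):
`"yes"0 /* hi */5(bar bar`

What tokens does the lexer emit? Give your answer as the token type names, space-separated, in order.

pos=0: enter STRING mode
pos=0: emit STR "yes" (now at pos=5)
pos=5: emit NUM '0' (now at pos=6)
pos=7: enter COMMENT mode (saw '/*')
exit COMMENT mode (now at pos=15)
pos=15: emit NUM '5' (now at pos=16)
pos=16: emit LPAREN '('
pos=17: emit ID 'bar' (now at pos=20)
pos=21: emit ID 'bar' (now at pos=24)
DONE. 6 tokens: [STR, NUM, NUM, LPAREN, ID, ID]

Answer: STR NUM NUM LPAREN ID ID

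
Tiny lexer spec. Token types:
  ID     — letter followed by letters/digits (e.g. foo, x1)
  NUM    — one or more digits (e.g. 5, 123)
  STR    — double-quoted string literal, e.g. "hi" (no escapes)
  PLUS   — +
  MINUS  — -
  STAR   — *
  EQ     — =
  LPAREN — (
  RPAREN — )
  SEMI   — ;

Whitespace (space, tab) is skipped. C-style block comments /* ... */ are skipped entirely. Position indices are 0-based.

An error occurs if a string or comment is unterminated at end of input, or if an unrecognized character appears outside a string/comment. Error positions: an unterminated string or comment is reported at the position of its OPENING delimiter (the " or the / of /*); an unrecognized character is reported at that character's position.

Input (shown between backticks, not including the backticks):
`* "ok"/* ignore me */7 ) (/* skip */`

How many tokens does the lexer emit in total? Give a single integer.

Answer: 5

Derivation:
pos=0: emit STAR '*'
pos=2: enter STRING mode
pos=2: emit STR "ok" (now at pos=6)
pos=6: enter COMMENT mode (saw '/*')
exit COMMENT mode (now at pos=21)
pos=21: emit NUM '7' (now at pos=22)
pos=23: emit RPAREN ')'
pos=25: emit LPAREN '('
pos=26: enter COMMENT mode (saw '/*')
exit COMMENT mode (now at pos=36)
DONE. 5 tokens: [STAR, STR, NUM, RPAREN, LPAREN]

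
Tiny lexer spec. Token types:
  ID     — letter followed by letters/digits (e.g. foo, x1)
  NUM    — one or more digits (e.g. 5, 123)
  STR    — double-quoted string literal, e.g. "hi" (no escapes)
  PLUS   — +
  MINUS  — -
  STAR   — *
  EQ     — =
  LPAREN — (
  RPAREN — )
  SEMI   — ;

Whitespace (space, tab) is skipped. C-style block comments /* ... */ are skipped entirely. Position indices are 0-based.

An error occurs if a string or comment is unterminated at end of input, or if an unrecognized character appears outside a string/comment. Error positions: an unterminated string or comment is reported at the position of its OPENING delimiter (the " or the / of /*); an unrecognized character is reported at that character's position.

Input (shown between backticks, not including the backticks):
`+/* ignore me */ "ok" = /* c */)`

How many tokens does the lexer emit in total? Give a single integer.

Answer: 4

Derivation:
pos=0: emit PLUS '+'
pos=1: enter COMMENT mode (saw '/*')
exit COMMENT mode (now at pos=16)
pos=17: enter STRING mode
pos=17: emit STR "ok" (now at pos=21)
pos=22: emit EQ '='
pos=24: enter COMMENT mode (saw '/*')
exit COMMENT mode (now at pos=31)
pos=31: emit RPAREN ')'
DONE. 4 tokens: [PLUS, STR, EQ, RPAREN]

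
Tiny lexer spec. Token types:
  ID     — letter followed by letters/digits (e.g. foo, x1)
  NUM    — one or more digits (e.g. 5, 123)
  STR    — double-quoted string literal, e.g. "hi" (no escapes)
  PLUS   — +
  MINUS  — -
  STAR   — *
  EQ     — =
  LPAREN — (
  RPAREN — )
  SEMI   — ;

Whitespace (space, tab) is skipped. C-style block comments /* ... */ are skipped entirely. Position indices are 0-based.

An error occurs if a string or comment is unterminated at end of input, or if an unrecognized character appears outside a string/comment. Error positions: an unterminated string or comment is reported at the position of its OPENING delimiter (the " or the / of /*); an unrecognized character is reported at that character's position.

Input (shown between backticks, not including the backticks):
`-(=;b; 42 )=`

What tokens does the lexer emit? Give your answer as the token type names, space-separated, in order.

Answer: MINUS LPAREN EQ SEMI ID SEMI NUM RPAREN EQ

Derivation:
pos=0: emit MINUS '-'
pos=1: emit LPAREN '('
pos=2: emit EQ '='
pos=3: emit SEMI ';'
pos=4: emit ID 'b' (now at pos=5)
pos=5: emit SEMI ';'
pos=7: emit NUM '42' (now at pos=9)
pos=10: emit RPAREN ')'
pos=11: emit EQ '='
DONE. 9 tokens: [MINUS, LPAREN, EQ, SEMI, ID, SEMI, NUM, RPAREN, EQ]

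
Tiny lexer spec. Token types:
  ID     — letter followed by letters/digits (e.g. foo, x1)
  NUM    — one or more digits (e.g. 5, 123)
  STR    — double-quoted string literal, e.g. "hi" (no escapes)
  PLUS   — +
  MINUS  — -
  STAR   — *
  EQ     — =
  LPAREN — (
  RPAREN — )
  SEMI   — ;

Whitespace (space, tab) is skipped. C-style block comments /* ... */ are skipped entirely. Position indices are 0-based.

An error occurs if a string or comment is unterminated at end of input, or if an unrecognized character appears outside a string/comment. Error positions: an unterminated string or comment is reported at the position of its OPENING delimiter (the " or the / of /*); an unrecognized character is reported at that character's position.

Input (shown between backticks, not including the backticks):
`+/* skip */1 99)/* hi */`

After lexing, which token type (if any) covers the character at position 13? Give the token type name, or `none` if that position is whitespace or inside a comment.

Answer: NUM

Derivation:
pos=0: emit PLUS '+'
pos=1: enter COMMENT mode (saw '/*')
exit COMMENT mode (now at pos=11)
pos=11: emit NUM '1' (now at pos=12)
pos=13: emit NUM '99' (now at pos=15)
pos=15: emit RPAREN ')'
pos=16: enter COMMENT mode (saw '/*')
exit COMMENT mode (now at pos=24)
DONE. 4 tokens: [PLUS, NUM, NUM, RPAREN]
Position 13: char is '9' -> NUM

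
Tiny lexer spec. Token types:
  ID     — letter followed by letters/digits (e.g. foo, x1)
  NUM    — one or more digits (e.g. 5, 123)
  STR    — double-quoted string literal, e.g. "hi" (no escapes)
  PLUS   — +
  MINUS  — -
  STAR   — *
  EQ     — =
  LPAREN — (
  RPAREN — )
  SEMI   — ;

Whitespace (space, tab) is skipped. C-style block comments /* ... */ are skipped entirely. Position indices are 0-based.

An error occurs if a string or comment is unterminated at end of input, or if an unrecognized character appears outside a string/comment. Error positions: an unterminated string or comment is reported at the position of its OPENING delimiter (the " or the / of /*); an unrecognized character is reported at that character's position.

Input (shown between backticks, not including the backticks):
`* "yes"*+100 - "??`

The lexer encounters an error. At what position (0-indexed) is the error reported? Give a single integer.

Answer: 15

Derivation:
pos=0: emit STAR '*'
pos=2: enter STRING mode
pos=2: emit STR "yes" (now at pos=7)
pos=7: emit STAR '*'
pos=8: emit PLUS '+'
pos=9: emit NUM '100' (now at pos=12)
pos=13: emit MINUS '-'
pos=15: enter STRING mode
pos=15: ERROR — unterminated string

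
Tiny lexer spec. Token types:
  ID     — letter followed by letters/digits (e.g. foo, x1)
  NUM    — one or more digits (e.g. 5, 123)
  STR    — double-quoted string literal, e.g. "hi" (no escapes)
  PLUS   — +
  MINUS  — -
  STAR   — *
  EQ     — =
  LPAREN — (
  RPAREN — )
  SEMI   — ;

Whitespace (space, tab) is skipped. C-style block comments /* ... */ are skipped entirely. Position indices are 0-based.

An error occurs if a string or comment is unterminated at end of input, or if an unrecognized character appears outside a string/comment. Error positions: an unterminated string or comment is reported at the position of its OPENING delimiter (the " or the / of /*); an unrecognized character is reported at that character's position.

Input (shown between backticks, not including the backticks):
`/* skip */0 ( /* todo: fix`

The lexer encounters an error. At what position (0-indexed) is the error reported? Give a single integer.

pos=0: enter COMMENT mode (saw '/*')
exit COMMENT mode (now at pos=10)
pos=10: emit NUM '0' (now at pos=11)
pos=12: emit LPAREN '('
pos=14: enter COMMENT mode (saw '/*')
pos=14: ERROR — unterminated comment (reached EOF)

Answer: 14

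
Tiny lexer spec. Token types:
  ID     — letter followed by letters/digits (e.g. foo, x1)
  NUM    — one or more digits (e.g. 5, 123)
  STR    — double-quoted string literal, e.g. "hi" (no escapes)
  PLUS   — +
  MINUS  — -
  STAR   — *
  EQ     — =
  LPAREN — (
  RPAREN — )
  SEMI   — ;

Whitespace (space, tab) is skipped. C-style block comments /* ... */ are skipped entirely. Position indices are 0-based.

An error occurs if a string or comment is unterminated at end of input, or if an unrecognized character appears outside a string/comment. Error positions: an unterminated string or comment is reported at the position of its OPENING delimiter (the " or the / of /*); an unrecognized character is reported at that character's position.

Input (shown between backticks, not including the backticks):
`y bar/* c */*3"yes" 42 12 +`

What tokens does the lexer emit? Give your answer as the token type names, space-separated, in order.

Answer: ID ID STAR NUM STR NUM NUM PLUS

Derivation:
pos=0: emit ID 'y' (now at pos=1)
pos=2: emit ID 'bar' (now at pos=5)
pos=5: enter COMMENT mode (saw '/*')
exit COMMENT mode (now at pos=12)
pos=12: emit STAR '*'
pos=13: emit NUM '3' (now at pos=14)
pos=14: enter STRING mode
pos=14: emit STR "yes" (now at pos=19)
pos=20: emit NUM '42' (now at pos=22)
pos=23: emit NUM '12' (now at pos=25)
pos=26: emit PLUS '+'
DONE. 8 tokens: [ID, ID, STAR, NUM, STR, NUM, NUM, PLUS]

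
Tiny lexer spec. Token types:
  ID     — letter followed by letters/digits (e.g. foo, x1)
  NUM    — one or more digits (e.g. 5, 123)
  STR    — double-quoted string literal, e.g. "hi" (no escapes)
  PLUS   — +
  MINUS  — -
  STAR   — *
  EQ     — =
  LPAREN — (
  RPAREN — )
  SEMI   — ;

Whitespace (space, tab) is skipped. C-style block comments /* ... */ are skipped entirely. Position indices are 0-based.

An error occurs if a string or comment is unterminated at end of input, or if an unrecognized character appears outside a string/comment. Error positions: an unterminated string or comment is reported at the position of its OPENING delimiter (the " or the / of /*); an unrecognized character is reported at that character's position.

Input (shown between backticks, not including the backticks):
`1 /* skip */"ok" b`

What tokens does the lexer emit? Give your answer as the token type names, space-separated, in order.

Answer: NUM STR ID

Derivation:
pos=0: emit NUM '1' (now at pos=1)
pos=2: enter COMMENT mode (saw '/*')
exit COMMENT mode (now at pos=12)
pos=12: enter STRING mode
pos=12: emit STR "ok" (now at pos=16)
pos=17: emit ID 'b' (now at pos=18)
DONE. 3 tokens: [NUM, STR, ID]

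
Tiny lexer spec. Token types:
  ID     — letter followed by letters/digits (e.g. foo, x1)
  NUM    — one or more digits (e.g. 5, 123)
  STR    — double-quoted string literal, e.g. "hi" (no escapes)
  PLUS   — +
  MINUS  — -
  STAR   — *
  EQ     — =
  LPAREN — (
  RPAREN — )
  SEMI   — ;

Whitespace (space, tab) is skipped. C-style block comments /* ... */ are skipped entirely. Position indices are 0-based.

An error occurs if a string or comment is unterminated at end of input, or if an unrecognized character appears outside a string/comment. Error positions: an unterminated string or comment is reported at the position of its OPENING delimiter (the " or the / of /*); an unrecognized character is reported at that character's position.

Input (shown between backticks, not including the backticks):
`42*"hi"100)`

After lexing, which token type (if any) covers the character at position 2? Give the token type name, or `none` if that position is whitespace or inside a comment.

pos=0: emit NUM '42' (now at pos=2)
pos=2: emit STAR '*'
pos=3: enter STRING mode
pos=3: emit STR "hi" (now at pos=7)
pos=7: emit NUM '100' (now at pos=10)
pos=10: emit RPAREN ')'
DONE. 5 tokens: [NUM, STAR, STR, NUM, RPAREN]
Position 2: char is '*' -> STAR

Answer: STAR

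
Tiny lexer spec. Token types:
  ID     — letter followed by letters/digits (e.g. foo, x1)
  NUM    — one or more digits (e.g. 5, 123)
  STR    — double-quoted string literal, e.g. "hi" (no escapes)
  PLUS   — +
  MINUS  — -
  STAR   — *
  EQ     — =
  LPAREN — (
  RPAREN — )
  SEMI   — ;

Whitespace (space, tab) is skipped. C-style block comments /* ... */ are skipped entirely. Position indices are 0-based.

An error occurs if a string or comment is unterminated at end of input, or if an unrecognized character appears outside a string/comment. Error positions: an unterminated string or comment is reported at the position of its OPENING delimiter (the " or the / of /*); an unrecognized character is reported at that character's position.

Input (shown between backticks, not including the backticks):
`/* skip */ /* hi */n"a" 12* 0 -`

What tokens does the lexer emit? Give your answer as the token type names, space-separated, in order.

pos=0: enter COMMENT mode (saw '/*')
exit COMMENT mode (now at pos=10)
pos=11: enter COMMENT mode (saw '/*')
exit COMMENT mode (now at pos=19)
pos=19: emit ID 'n' (now at pos=20)
pos=20: enter STRING mode
pos=20: emit STR "a" (now at pos=23)
pos=24: emit NUM '12' (now at pos=26)
pos=26: emit STAR '*'
pos=28: emit NUM '0' (now at pos=29)
pos=30: emit MINUS '-'
DONE. 6 tokens: [ID, STR, NUM, STAR, NUM, MINUS]

Answer: ID STR NUM STAR NUM MINUS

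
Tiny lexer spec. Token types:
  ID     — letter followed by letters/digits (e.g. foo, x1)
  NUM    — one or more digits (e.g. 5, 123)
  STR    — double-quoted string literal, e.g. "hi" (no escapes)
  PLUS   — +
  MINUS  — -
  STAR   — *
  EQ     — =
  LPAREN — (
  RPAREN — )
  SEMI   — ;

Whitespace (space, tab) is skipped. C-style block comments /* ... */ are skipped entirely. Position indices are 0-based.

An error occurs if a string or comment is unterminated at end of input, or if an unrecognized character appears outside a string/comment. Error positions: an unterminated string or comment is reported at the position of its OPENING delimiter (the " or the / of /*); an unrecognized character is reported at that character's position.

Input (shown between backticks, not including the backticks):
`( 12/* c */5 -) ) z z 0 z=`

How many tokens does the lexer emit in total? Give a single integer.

pos=0: emit LPAREN '('
pos=2: emit NUM '12' (now at pos=4)
pos=4: enter COMMENT mode (saw '/*')
exit COMMENT mode (now at pos=11)
pos=11: emit NUM '5' (now at pos=12)
pos=13: emit MINUS '-'
pos=14: emit RPAREN ')'
pos=16: emit RPAREN ')'
pos=18: emit ID 'z' (now at pos=19)
pos=20: emit ID 'z' (now at pos=21)
pos=22: emit NUM '0' (now at pos=23)
pos=24: emit ID 'z' (now at pos=25)
pos=25: emit EQ '='
DONE. 11 tokens: [LPAREN, NUM, NUM, MINUS, RPAREN, RPAREN, ID, ID, NUM, ID, EQ]

Answer: 11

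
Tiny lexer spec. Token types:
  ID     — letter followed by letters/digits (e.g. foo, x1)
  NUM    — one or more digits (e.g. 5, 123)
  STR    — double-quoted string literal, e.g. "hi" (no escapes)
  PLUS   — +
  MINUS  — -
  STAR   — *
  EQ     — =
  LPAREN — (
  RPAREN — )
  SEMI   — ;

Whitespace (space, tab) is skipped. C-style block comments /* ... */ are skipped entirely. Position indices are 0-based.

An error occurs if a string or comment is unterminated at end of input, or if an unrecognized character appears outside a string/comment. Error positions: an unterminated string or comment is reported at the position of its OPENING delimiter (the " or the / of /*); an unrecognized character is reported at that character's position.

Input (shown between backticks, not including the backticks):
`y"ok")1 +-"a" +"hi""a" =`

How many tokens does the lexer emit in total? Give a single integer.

pos=0: emit ID 'y' (now at pos=1)
pos=1: enter STRING mode
pos=1: emit STR "ok" (now at pos=5)
pos=5: emit RPAREN ')'
pos=6: emit NUM '1' (now at pos=7)
pos=8: emit PLUS '+'
pos=9: emit MINUS '-'
pos=10: enter STRING mode
pos=10: emit STR "a" (now at pos=13)
pos=14: emit PLUS '+'
pos=15: enter STRING mode
pos=15: emit STR "hi" (now at pos=19)
pos=19: enter STRING mode
pos=19: emit STR "a" (now at pos=22)
pos=23: emit EQ '='
DONE. 11 tokens: [ID, STR, RPAREN, NUM, PLUS, MINUS, STR, PLUS, STR, STR, EQ]

Answer: 11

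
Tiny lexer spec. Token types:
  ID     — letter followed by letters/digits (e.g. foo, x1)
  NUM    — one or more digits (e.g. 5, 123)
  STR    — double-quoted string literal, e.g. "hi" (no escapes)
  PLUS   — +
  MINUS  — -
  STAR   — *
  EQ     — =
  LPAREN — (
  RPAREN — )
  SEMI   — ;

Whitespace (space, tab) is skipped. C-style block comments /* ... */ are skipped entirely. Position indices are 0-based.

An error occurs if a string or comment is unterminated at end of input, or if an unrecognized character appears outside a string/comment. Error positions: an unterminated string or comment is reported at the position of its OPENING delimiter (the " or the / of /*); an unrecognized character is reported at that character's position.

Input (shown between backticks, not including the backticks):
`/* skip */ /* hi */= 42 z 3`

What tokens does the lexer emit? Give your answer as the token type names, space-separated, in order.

Answer: EQ NUM ID NUM

Derivation:
pos=0: enter COMMENT mode (saw '/*')
exit COMMENT mode (now at pos=10)
pos=11: enter COMMENT mode (saw '/*')
exit COMMENT mode (now at pos=19)
pos=19: emit EQ '='
pos=21: emit NUM '42' (now at pos=23)
pos=24: emit ID 'z' (now at pos=25)
pos=26: emit NUM '3' (now at pos=27)
DONE. 4 tokens: [EQ, NUM, ID, NUM]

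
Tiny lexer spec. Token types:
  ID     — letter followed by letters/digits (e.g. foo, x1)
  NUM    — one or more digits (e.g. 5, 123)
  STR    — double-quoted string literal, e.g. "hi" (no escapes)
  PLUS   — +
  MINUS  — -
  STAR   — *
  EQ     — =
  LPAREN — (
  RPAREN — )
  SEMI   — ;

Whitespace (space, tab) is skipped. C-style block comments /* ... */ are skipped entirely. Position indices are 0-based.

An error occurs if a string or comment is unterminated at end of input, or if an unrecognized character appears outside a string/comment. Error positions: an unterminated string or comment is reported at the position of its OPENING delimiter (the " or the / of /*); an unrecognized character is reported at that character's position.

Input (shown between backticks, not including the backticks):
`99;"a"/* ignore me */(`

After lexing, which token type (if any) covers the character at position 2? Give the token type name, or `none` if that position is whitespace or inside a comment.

pos=0: emit NUM '99' (now at pos=2)
pos=2: emit SEMI ';'
pos=3: enter STRING mode
pos=3: emit STR "a" (now at pos=6)
pos=6: enter COMMENT mode (saw '/*')
exit COMMENT mode (now at pos=21)
pos=21: emit LPAREN '('
DONE. 4 tokens: [NUM, SEMI, STR, LPAREN]
Position 2: char is ';' -> SEMI

Answer: SEMI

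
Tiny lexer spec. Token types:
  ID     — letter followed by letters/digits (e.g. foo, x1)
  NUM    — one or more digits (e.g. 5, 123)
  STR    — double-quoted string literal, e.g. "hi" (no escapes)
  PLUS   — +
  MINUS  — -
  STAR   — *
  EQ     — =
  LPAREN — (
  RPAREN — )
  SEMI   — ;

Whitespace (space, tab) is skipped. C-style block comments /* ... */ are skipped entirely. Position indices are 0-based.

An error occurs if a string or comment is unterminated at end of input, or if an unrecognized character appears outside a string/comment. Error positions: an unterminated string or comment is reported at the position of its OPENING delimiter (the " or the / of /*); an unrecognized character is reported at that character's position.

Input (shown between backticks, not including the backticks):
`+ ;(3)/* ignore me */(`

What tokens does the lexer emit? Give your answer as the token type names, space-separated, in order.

pos=0: emit PLUS '+'
pos=2: emit SEMI ';'
pos=3: emit LPAREN '('
pos=4: emit NUM '3' (now at pos=5)
pos=5: emit RPAREN ')'
pos=6: enter COMMENT mode (saw '/*')
exit COMMENT mode (now at pos=21)
pos=21: emit LPAREN '('
DONE. 6 tokens: [PLUS, SEMI, LPAREN, NUM, RPAREN, LPAREN]

Answer: PLUS SEMI LPAREN NUM RPAREN LPAREN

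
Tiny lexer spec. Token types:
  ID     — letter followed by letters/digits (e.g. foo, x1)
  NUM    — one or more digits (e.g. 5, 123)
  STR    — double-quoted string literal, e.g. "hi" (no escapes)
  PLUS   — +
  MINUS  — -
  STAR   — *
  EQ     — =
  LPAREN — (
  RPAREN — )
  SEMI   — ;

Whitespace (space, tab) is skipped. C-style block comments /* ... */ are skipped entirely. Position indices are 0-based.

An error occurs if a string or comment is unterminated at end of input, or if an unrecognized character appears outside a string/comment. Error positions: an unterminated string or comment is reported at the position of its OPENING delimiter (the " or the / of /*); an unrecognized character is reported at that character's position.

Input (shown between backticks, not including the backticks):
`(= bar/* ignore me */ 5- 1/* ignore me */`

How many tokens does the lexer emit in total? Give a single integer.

Answer: 6

Derivation:
pos=0: emit LPAREN '('
pos=1: emit EQ '='
pos=3: emit ID 'bar' (now at pos=6)
pos=6: enter COMMENT mode (saw '/*')
exit COMMENT mode (now at pos=21)
pos=22: emit NUM '5' (now at pos=23)
pos=23: emit MINUS '-'
pos=25: emit NUM '1' (now at pos=26)
pos=26: enter COMMENT mode (saw '/*')
exit COMMENT mode (now at pos=41)
DONE. 6 tokens: [LPAREN, EQ, ID, NUM, MINUS, NUM]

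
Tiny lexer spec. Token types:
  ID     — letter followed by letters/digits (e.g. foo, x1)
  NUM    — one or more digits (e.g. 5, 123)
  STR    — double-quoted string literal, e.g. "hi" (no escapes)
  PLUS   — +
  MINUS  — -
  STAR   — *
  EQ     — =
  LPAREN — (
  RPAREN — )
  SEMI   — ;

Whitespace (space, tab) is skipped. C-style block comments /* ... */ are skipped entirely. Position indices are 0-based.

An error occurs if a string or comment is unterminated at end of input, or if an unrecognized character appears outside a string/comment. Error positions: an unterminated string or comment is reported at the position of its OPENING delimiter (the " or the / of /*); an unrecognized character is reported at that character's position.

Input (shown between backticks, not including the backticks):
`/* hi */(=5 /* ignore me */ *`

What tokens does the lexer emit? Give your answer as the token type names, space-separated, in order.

Answer: LPAREN EQ NUM STAR

Derivation:
pos=0: enter COMMENT mode (saw '/*')
exit COMMENT mode (now at pos=8)
pos=8: emit LPAREN '('
pos=9: emit EQ '='
pos=10: emit NUM '5' (now at pos=11)
pos=12: enter COMMENT mode (saw '/*')
exit COMMENT mode (now at pos=27)
pos=28: emit STAR '*'
DONE. 4 tokens: [LPAREN, EQ, NUM, STAR]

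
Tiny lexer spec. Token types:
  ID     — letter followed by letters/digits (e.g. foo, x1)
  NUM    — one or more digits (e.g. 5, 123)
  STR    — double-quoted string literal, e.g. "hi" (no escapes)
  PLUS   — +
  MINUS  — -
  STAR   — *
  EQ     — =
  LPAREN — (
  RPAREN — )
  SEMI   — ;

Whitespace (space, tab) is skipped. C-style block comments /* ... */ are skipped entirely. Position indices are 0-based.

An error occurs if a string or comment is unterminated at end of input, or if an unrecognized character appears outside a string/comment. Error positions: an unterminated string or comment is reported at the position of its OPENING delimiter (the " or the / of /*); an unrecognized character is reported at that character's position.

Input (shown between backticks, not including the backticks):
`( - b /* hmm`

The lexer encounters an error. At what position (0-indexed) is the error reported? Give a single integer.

pos=0: emit LPAREN '('
pos=2: emit MINUS '-'
pos=4: emit ID 'b' (now at pos=5)
pos=6: enter COMMENT mode (saw '/*')
pos=6: ERROR — unterminated comment (reached EOF)

Answer: 6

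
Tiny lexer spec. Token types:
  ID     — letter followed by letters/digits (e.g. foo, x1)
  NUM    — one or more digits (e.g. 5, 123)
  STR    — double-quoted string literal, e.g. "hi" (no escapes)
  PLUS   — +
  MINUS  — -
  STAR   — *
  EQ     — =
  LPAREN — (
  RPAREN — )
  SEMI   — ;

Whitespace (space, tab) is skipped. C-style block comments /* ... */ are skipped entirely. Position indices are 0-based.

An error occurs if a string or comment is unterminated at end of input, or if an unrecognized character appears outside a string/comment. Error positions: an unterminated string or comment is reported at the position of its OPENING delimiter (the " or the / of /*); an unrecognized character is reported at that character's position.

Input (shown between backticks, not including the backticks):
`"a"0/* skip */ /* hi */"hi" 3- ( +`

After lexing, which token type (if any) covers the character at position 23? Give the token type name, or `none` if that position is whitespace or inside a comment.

Answer: STR

Derivation:
pos=0: enter STRING mode
pos=0: emit STR "a" (now at pos=3)
pos=3: emit NUM '0' (now at pos=4)
pos=4: enter COMMENT mode (saw '/*')
exit COMMENT mode (now at pos=14)
pos=15: enter COMMENT mode (saw '/*')
exit COMMENT mode (now at pos=23)
pos=23: enter STRING mode
pos=23: emit STR "hi" (now at pos=27)
pos=28: emit NUM '3' (now at pos=29)
pos=29: emit MINUS '-'
pos=31: emit LPAREN '('
pos=33: emit PLUS '+'
DONE. 7 tokens: [STR, NUM, STR, NUM, MINUS, LPAREN, PLUS]
Position 23: char is '"' -> STR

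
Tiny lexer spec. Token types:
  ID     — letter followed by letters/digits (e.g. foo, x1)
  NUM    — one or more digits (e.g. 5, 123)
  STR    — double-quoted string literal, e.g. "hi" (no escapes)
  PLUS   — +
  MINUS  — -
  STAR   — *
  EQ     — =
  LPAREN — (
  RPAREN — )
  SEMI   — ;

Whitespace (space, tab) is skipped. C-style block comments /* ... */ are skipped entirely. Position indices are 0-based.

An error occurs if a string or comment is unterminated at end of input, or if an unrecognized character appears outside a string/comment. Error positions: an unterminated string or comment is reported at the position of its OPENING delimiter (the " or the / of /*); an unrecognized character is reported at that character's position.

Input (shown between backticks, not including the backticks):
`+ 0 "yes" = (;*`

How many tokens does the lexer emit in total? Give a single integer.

Answer: 7

Derivation:
pos=0: emit PLUS '+'
pos=2: emit NUM '0' (now at pos=3)
pos=4: enter STRING mode
pos=4: emit STR "yes" (now at pos=9)
pos=10: emit EQ '='
pos=12: emit LPAREN '('
pos=13: emit SEMI ';'
pos=14: emit STAR '*'
DONE. 7 tokens: [PLUS, NUM, STR, EQ, LPAREN, SEMI, STAR]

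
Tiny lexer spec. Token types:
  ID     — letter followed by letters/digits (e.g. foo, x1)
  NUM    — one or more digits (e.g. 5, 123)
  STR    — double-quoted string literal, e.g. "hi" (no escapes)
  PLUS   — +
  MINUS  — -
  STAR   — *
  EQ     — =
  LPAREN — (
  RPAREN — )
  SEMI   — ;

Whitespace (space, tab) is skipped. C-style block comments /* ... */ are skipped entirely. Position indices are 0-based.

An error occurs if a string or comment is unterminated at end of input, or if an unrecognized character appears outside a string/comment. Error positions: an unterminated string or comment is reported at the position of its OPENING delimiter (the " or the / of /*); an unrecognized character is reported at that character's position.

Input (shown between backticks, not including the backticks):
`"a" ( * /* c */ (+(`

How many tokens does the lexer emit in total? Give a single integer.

pos=0: enter STRING mode
pos=0: emit STR "a" (now at pos=3)
pos=4: emit LPAREN '('
pos=6: emit STAR '*'
pos=8: enter COMMENT mode (saw '/*')
exit COMMENT mode (now at pos=15)
pos=16: emit LPAREN '('
pos=17: emit PLUS '+'
pos=18: emit LPAREN '('
DONE. 6 tokens: [STR, LPAREN, STAR, LPAREN, PLUS, LPAREN]

Answer: 6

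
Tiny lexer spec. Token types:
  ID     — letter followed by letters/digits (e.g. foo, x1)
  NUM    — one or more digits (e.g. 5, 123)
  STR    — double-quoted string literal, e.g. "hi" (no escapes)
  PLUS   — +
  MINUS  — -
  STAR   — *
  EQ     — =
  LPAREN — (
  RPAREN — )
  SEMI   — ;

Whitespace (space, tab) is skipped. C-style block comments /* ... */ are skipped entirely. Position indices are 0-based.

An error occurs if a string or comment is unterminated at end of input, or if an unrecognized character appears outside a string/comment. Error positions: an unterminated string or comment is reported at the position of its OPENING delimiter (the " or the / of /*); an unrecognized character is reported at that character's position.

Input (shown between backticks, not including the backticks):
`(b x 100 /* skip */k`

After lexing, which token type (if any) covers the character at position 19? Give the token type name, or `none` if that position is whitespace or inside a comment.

Answer: ID

Derivation:
pos=0: emit LPAREN '('
pos=1: emit ID 'b' (now at pos=2)
pos=3: emit ID 'x' (now at pos=4)
pos=5: emit NUM '100' (now at pos=8)
pos=9: enter COMMENT mode (saw '/*')
exit COMMENT mode (now at pos=19)
pos=19: emit ID 'k' (now at pos=20)
DONE. 5 tokens: [LPAREN, ID, ID, NUM, ID]
Position 19: char is 'k' -> ID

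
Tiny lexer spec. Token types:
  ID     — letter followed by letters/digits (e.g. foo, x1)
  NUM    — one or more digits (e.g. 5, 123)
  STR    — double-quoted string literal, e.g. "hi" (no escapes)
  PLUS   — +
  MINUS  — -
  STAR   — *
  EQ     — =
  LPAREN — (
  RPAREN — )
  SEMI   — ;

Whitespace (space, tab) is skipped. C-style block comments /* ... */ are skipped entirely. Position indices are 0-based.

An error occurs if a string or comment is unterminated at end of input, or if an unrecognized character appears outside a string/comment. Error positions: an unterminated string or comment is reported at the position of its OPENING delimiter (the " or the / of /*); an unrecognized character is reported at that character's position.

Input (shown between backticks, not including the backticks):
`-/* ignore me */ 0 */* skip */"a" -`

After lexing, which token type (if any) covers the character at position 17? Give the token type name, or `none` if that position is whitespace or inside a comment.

pos=0: emit MINUS '-'
pos=1: enter COMMENT mode (saw '/*')
exit COMMENT mode (now at pos=16)
pos=17: emit NUM '0' (now at pos=18)
pos=19: emit STAR '*'
pos=20: enter COMMENT mode (saw '/*')
exit COMMENT mode (now at pos=30)
pos=30: enter STRING mode
pos=30: emit STR "a" (now at pos=33)
pos=34: emit MINUS '-'
DONE. 5 tokens: [MINUS, NUM, STAR, STR, MINUS]
Position 17: char is '0' -> NUM

Answer: NUM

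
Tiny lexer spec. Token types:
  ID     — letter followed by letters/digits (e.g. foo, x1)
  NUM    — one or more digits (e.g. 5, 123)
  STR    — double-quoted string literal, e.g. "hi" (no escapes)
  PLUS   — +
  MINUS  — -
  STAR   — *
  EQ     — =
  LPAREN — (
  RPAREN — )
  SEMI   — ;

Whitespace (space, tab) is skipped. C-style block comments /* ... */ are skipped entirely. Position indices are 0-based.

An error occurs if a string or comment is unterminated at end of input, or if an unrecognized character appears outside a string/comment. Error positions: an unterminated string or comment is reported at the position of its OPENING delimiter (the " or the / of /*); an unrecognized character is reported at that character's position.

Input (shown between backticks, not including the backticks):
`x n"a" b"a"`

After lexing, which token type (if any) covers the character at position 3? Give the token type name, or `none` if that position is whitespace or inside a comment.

Answer: STR

Derivation:
pos=0: emit ID 'x' (now at pos=1)
pos=2: emit ID 'n' (now at pos=3)
pos=3: enter STRING mode
pos=3: emit STR "a" (now at pos=6)
pos=7: emit ID 'b' (now at pos=8)
pos=8: enter STRING mode
pos=8: emit STR "a" (now at pos=11)
DONE. 5 tokens: [ID, ID, STR, ID, STR]
Position 3: char is '"' -> STR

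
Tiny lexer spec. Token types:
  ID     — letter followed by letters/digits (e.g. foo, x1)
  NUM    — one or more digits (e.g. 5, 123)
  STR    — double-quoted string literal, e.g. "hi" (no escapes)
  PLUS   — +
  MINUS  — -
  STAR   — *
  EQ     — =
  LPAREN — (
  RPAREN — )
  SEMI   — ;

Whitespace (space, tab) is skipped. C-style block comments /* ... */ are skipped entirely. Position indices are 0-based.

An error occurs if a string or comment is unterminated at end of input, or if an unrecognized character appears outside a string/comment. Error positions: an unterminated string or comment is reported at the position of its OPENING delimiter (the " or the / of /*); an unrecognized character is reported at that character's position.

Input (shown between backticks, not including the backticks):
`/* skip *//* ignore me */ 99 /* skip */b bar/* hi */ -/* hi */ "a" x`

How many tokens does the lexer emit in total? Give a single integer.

pos=0: enter COMMENT mode (saw '/*')
exit COMMENT mode (now at pos=10)
pos=10: enter COMMENT mode (saw '/*')
exit COMMENT mode (now at pos=25)
pos=26: emit NUM '99' (now at pos=28)
pos=29: enter COMMENT mode (saw '/*')
exit COMMENT mode (now at pos=39)
pos=39: emit ID 'b' (now at pos=40)
pos=41: emit ID 'bar' (now at pos=44)
pos=44: enter COMMENT mode (saw '/*')
exit COMMENT mode (now at pos=52)
pos=53: emit MINUS '-'
pos=54: enter COMMENT mode (saw '/*')
exit COMMENT mode (now at pos=62)
pos=63: enter STRING mode
pos=63: emit STR "a" (now at pos=66)
pos=67: emit ID 'x' (now at pos=68)
DONE. 6 tokens: [NUM, ID, ID, MINUS, STR, ID]

Answer: 6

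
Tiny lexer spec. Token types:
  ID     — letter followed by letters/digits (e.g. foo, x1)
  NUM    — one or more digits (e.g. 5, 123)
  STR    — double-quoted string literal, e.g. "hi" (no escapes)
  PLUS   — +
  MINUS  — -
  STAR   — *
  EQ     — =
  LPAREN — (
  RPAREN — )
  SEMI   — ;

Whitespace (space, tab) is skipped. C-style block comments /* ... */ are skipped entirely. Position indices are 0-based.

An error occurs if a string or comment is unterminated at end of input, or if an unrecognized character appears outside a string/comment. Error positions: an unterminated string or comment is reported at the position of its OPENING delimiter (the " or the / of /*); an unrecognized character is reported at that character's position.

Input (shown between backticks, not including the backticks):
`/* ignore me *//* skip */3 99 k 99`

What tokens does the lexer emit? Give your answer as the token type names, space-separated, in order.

pos=0: enter COMMENT mode (saw '/*')
exit COMMENT mode (now at pos=15)
pos=15: enter COMMENT mode (saw '/*')
exit COMMENT mode (now at pos=25)
pos=25: emit NUM '3' (now at pos=26)
pos=27: emit NUM '99' (now at pos=29)
pos=30: emit ID 'k' (now at pos=31)
pos=32: emit NUM '99' (now at pos=34)
DONE. 4 tokens: [NUM, NUM, ID, NUM]

Answer: NUM NUM ID NUM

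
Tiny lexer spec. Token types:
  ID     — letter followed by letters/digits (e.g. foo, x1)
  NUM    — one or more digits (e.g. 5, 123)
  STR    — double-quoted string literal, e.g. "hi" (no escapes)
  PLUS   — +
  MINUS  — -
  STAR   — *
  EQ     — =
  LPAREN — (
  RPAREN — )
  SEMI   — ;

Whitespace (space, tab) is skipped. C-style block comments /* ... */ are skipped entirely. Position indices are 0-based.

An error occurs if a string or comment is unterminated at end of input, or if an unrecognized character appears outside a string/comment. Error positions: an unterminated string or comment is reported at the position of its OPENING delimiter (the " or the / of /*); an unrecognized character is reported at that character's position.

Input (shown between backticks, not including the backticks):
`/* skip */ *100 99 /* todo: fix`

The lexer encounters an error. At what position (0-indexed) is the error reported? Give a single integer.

Answer: 19

Derivation:
pos=0: enter COMMENT mode (saw '/*')
exit COMMENT mode (now at pos=10)
pos=11: emit STAR '*'
pos=12: emit NUM '100' (now at pos=15)
pos=16: emit NUM '99' (now at pos=18)
pos=19: enter COMMENT mode (saw '/*')
pos=19: ERROR — unterminated comment (reached EOF)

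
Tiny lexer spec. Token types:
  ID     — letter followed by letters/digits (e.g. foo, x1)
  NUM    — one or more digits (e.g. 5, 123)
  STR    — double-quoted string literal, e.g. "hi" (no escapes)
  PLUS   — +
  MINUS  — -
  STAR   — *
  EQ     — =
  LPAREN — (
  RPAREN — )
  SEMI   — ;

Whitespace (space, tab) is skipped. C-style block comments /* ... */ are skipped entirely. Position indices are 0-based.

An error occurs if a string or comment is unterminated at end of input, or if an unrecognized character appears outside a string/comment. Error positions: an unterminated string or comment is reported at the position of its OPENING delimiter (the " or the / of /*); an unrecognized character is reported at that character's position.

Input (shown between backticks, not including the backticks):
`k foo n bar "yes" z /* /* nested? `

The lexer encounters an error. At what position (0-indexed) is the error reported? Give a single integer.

Answer: 20

Derivation:
pos=0: emit ID 'k' (now at pos=1)
pos=2: emit ID 'foo' (now at pos=5)
pos=6: emit ID 'n' (now at pos=7)
pos=8: emit ID 'bar' (now at pos=11)
pos=12: enter STRING mode
pos=12: emit STR "yes" (now at pos=17)
pos=18: emit ID 'z' (now at pos=19)
pos=20: enter COMMENT mode (saw '/*')
pos=20: ERROR — unterminated comment (reached EOF)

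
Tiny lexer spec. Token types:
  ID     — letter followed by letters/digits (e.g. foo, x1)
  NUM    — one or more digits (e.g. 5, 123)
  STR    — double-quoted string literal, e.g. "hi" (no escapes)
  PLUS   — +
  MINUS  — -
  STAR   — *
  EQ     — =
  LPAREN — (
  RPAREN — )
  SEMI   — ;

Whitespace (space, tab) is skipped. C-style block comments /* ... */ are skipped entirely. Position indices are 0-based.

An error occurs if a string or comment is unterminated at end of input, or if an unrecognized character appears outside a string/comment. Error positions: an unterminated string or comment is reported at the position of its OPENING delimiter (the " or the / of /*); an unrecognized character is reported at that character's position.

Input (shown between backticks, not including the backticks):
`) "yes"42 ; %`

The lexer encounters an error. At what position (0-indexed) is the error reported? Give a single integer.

pos=0: emit RPAREN ')'
pos=2: enter STRING mode
pos=2: emit STR "yes" (now at pos=7)
pos=7: emit NUM '42' (now at pos=9)
pos=10: emit SEMI ';'
pos=12: ERROR — unrecognized char '%'

Answer: 12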